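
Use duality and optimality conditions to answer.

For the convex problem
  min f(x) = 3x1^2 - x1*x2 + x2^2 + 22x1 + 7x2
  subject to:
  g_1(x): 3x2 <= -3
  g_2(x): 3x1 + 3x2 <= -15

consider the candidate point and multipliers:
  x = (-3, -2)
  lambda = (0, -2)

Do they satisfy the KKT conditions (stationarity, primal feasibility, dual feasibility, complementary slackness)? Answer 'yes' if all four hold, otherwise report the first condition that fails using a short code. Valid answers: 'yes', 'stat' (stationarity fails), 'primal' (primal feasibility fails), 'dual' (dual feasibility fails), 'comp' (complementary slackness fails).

Gradient of f: grad f(x) = Q x + c = (6, 6)
Constraint values g_i(x) = a_i^T x - b_i:
  g_1((-3, -2)) = -3
  g_2((-3, -2)) = 0
Stationarity residual: grad f(x) + sum_i lambda_i a_i = (0, 0)
  -> stationarity OK
Primal feasibility (all g_i <= 0): OK
Dual feasibility (all lambda_i >= 0): FAILS
Complementary slackness (lambda_i * g_i(x) = 0 for all i): OK

Verdict: the first failing condition is dual_feasibility -> dual.

dual


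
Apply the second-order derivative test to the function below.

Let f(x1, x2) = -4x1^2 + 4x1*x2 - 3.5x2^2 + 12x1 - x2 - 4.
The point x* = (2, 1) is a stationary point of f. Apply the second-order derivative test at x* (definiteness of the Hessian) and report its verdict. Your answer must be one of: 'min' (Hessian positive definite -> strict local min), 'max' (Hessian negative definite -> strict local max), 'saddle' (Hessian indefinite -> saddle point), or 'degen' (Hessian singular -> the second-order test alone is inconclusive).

Compute the Hessian H = grad^2 f:
  H = [[-8, 4], [4, -7]]
Verify stationarity: grad f(x*) = H x* + g = (0, 0).
Eigenvalues of H: -11.5311, -3.4689.
Both eigenvalues < 0, so H is negative definite -> x* is a strict local max.

max


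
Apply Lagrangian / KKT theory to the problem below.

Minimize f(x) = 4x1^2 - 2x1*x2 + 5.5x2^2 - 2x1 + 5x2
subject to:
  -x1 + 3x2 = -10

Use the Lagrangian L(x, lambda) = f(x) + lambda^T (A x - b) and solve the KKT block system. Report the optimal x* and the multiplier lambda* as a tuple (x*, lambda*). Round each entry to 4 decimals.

Form the Lagrangian:
  L(x, lambda) = (1/2) x^T Q x + c^T x + lambda^T (A x - b)
Stationarity (grad_x L = 0): Q x + c + A^T lambda = 0.
Primal feasibility: A x = b.

This gives the KKT block system:
  [ Q   A^T ] [ x     ]   [-c ]
  [ A    0  ] [ lambda ] = [ b ]

Solving the linear system:
  x*      = (0.7465, -3.0845)
  lambda* = (10.1408)
  f(x*)   = 42.2465

x* = (0.7465, -3.0845), lambda* = (10.1408)


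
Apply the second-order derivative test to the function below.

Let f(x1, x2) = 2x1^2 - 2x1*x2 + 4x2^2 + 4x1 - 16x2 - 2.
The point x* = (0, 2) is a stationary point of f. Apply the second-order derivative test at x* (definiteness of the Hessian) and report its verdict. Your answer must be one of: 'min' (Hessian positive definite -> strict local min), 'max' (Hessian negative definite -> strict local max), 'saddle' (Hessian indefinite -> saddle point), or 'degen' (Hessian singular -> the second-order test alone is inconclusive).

Compute the Hessian H = grad^2 f:
  H = [[4, -2], [-2, 8]]
Verify stationarity: grad f(x*) = H x* + g = (0, 0).
Eigenvalues of H: 3.1716, 8.8284.
Both eigenvalues > 0, so H is positive definite -> x* is a strict local min.

min


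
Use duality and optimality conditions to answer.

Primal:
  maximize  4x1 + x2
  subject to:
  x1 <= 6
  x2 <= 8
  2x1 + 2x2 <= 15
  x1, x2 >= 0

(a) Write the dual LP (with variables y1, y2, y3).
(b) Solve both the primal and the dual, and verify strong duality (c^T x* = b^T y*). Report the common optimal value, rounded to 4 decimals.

The standard primal-dual pair for 'max c^T x s.t. A x <= b, x >= 0' is:
  Dual:  min b^T y  s.t.  A^T y >= c,  y >= 0.

So the dual LP is:
  minimize  6y1 + 8y2 + 15y3
  subject to:
    y1 + 2y3 >= 4
    y2 + 2y3 >= 1
    y1, y2, y3 >= 0

Solving the primal: x* = (6, 1.5).
  primal value c^T x* = 25.5.
Solving the dual: y* = (3, 0, 0.5).
  dual value b^T y* = 25.5.
Strong duality: c^T x* = b^T y*. Confirmed.

25.5


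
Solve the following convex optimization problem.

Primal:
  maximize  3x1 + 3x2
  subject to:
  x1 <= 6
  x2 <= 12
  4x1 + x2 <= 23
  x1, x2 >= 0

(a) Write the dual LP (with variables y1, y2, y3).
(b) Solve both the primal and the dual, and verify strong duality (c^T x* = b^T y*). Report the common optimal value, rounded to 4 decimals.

The standard primal-dual pair for 'max c^T x s.t. A x <= b, x >= 0' is:
  Dual:  min b^T y  s.t.  A^T y >= c,  y >= 0.

So the dual LP is:
  minimize  6y1 + 12y2 + 23y3
  subject to:
    y1 + 4y3 >= 3
    y2 + y3 >= 3
    y1, y2, y3 >= 0

Solving the primal: x* = (2.75, 12).
  primal value c^T x* = 44.25.
Solving the dual: y* = (0, 2.25, 0.75).
  dual value b^T y* = 44.25.
Strong duality: c^T x* = b^T y*. Confirmed.

44.25


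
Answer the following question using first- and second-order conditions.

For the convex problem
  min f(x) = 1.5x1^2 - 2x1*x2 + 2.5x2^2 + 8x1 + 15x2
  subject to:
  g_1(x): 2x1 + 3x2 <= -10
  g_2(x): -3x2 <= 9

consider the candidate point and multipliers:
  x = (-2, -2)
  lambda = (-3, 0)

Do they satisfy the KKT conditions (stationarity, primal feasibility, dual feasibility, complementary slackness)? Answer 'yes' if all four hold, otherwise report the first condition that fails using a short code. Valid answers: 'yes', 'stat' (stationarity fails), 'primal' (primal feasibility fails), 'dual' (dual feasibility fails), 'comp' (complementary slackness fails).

Gradient of f: grad f(x) = Q x + c = (6, 9)
Constraint values g_i(x) = a_i^T x - b_i:
  g_1((-2, -2)) = 0
  g_2((-2, -2)) = -3
Stationarity residual: grad f(x) + sum_i lambda_i a_i = (0, 0)
  -> stationarity OK
Primal feasibility (all g_i <= 0): OK
Dual feasibility (all lambda_i >= 0): FAILS
Complementary slackness (lambda_i * g_i(x) = 0 for all i): OK

Verdict: the first failing condition is dual_feasibility -> dual.

dual


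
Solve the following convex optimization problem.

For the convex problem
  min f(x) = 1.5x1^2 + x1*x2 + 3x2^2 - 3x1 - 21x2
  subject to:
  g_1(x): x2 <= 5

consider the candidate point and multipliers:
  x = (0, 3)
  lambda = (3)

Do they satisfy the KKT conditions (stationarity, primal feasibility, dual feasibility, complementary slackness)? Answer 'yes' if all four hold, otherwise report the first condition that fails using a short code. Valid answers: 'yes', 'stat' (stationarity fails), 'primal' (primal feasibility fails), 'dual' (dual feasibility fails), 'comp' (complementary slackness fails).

Gradient of f: grad f(x) = Q x + c = (0, -3)
Constraint values g_i(x) = a_i^T x - b_i:
  g_1((0, 3)) = -2
Stationarity residual: grad f(x) + sum_i lambda_i a_i = (0, 0)
  -> stationarity OK
Primal feasibility (all g_i <= 0): OK
Dual feasibility (all lambda_i >= 0): OK
Complementary slackness (lambda_i * g_i(x) = 0 for all i): FAILS

Verdict: the first failing condition is complementary_slackness -> comp.

comp


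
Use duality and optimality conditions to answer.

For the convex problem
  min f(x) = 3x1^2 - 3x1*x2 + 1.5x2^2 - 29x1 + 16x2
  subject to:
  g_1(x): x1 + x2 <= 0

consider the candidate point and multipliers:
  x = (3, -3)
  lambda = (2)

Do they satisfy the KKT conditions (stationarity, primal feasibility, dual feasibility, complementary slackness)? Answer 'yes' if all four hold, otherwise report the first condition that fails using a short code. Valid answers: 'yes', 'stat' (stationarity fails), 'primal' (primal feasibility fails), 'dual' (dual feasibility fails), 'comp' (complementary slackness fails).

Gradient of f: grad f(x) = Q x + c = (-2, -2)
Constraint values g_i(x) = a_i^T x - b_i:
  g_1((3, -3)) = 0
Stationarity residual: grad f(x) + sum_i lambda_i a_i = (0, 0)
  -> stationarity OK
Primal feasibility (all g_i <= 0): OK
Dual feasibility (all lambda_i >= 0): OK
Complementary slackness (lambda_i * g_i(x) = 0 for all i): OK

Verdict: yes, KKT holds.

yes


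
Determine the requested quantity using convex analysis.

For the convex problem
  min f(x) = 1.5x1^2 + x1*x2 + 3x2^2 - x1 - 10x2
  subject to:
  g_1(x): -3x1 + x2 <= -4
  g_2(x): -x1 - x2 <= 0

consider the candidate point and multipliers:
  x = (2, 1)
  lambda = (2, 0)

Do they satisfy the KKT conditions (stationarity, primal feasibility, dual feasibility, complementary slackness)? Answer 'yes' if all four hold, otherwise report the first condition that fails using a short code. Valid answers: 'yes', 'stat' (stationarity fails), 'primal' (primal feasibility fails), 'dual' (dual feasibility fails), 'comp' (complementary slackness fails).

Gradient of f: grad f(x) = Q x + c = (6, -2)
Constraint values g_i(x) = a_i^T x - b_i:
  g_1((2, 1)) = -1
  g_2((2, 1)) = -3
Stationarity residual: grad f(x) + sum_i lambda_i a_i = (0, 0)
  -> stationarity OK
Primal feasibility (all g_i <= 0): OK
Dual feasibility (all lambda_i >= 0): OK
Complementary slackness (lambda_i * g_i(x) = 0 for all i): FAILS

Verdict: the first failing condition is complementary_slackness -> comp.

comp


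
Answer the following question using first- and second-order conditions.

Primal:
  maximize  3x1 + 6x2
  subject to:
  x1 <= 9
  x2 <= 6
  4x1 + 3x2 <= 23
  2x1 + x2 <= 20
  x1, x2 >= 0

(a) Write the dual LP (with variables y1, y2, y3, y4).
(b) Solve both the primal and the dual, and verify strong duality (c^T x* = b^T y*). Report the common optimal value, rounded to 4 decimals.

The standard primal-dual pair for 'max c^T x s.t. A x <= b, x >= 0' is:
  Dual:  min b^T y  s.t.  A^T y >= c,  y >= 0.

So the dual LP is:
  minimize  9y1 + 6y2 + 23y3 + 20y4
  subject to:
    y1 + 4y3 + 2y4 >= 3
    y2 + 3y3 + y4 >= 6
    y1, y2, y3, y4 >= 0

Solving the primal: x* = (1.25, 6).
  primal value c^T x* = 39.75.
Solving the dual: y* = (0, 3.75, 0.75, 0).
  dual value b^T y* = 39.75.
Strong duality: c^T x* = b^T y*. Confirmed.

39.75


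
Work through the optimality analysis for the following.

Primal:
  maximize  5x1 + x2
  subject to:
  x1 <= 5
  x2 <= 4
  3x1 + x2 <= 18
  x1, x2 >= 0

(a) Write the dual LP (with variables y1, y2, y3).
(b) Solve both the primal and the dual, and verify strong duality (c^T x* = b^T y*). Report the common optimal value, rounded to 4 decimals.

The standard primal-dual pair for 'max c^T x s.t. A x <= b, x >= 0' is:
  Dual:  min b^T y  s.t.  A^T y >= c,  y >= 0.

So the dual LP is:
  minimize  5y1 + 4y2 + 18y3
  subject to:
    y1 + 3y3 >= 5
    y2 + y3 >= 1
    y1, y2, y3 >= 0

Solving the primal: x* = (5, 3).
  primal value c^T x* = 28.
Solving the dual: y* = (2, 0, 1).
  dual value b^T y* = 28.
Strong duality: c^T x* = b^T y*. Confirmed.

28


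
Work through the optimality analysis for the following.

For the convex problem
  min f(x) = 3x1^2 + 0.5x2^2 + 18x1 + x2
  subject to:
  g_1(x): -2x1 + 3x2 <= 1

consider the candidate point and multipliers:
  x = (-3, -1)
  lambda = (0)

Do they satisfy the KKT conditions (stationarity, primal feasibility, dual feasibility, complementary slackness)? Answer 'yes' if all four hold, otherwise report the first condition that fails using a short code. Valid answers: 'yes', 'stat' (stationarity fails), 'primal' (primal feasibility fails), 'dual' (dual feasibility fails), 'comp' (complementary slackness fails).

Gradient of f: grad f(x) = Q x + c = (0, 0)
Constraint values g_i(x) = a_i^T x - b_i:
  g_1((-3, -1)) = 2
Stationarity residual: grad f(x) + sum_i lambda_i a_i = (0, 0)
  -> stationarity OK
Primal feasibility (all g_i <= 0): FAILS
Dual feasibility (all lambda_i >= 0): OK
Complementary slackness (lambda_i * g_i(x) = 0 for all i): OK

Verdict: the first failing condition is primal_feasibility -> primal.

primal


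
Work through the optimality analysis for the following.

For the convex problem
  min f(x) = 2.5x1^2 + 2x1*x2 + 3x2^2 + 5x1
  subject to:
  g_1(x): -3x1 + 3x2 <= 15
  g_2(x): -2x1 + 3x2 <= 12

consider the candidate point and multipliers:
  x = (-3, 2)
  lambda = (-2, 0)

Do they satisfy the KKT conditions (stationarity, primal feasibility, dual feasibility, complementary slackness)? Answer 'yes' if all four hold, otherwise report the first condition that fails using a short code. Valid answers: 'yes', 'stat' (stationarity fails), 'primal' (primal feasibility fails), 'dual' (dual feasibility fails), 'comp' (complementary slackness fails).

Gradient of f: grad f(x) = Q x + c = (-6, 6)
Constraint values g_i(x) = a_i^T x - b_i:
  g_1((-3, 2)) = 0
  g_2((-3, 2)) = 0
Stationarity residual: grad f(x) + sum_i lambda_i a_i = (0, 0)
  -> stationarity OK
Primal feasibility (all g_i <= 0): OK
Dual feasibility (all lambda_i >= 0): FAILS
Complementary slackness (lambda_i * g_i(x) = 0 for all i): OK

Verdict: the first failing condition is dual_feasibility -> dual.

dual


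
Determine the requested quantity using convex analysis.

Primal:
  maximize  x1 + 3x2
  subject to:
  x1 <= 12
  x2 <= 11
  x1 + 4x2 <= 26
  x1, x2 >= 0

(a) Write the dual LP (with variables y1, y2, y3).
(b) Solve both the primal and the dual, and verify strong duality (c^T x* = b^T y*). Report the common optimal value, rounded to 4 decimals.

The standard primal-dual pair for 'max c^T x s.t. A x <= b, x >= 0' is:
  Dual:  min b^T y  s.t.  A^T y >= c,  y >= 0.

So the dual LP is:
  minimize  12y1 + 11y2 + 26y3
  subject to:
    y1 + y3 >= 1
    y2 + 4y3 >= 3
    y1, y2, y3 >= 0

Solving the primal: x* = (12, 3.5).
  primal value c^T x* = 22.5.
Solving the dual: y* = (0.25, 0, 0.75).
  dual value b^T y* = 22.5.
Strong duality: c^T x* = b^T y*. Confirmed.

22.5


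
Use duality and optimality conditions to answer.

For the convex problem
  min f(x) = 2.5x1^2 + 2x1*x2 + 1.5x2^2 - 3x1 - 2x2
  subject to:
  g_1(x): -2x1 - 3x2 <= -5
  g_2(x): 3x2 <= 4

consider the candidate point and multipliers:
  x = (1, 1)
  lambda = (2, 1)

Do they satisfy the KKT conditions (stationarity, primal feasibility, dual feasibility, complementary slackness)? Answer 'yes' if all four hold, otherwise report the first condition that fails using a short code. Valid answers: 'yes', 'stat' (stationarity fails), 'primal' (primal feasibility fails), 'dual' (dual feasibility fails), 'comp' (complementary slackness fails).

Gradient of f: grad f(x) = Q x + c = (4, 3)
Constraint values g_i(x) = a_i^T x - b_i:
  g_1((1, 1)) = 0
  g_2((1, 1)) = -1
Stationarity residual: grad f(x) + sum_i lambda_i a_i = (0, 0)
  -> stationarity OK
Primal feasibility (all g_i <= 0): OK
Dual feasibility (all lambda_i >= 0): OK
Complementary slackness (lambda_i * g_i(x) = 0 for all i): FAILS

Verdict: the first failing condition is complementary_slackness -> comp.

comp


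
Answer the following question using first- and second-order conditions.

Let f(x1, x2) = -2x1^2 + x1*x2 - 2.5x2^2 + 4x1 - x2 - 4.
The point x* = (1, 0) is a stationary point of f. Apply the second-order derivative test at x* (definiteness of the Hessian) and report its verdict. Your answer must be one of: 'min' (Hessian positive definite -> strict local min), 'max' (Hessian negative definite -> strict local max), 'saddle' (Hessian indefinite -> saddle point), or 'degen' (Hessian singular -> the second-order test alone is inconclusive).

Compute the Hessian H = grad^2 f:
  H = [[-4, 1], [1, -5]]
Verify stationarity: grad f(x*) = H x* + g = (0, 0).
Eigenvalues of H: -5.618, -3.382.
Both eigenvalues < 0, so H is negative definite -> x* is a strict local max.

max


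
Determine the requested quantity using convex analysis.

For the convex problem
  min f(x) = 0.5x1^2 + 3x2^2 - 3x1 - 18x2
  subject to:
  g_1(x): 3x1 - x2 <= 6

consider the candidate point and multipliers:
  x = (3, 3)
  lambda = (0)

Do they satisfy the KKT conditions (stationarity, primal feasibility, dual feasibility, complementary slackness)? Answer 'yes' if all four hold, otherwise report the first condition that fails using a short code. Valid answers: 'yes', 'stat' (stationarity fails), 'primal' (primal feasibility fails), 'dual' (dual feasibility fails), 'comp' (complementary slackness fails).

Gradient of f: grad f(x) = Q x + c = (0, 0)
Constraint values g_i(x) = a_i^T x - b_i:
  g_1((3, 3)) = 0
Stationarity residual: grad f(x) + sum_i lambda_i a_i = (0, 0)
  -> stationarity OK
Primal feasibility (all g_i <= 0): OK
Dual feasibility (all lambda_i >= 0): OK
Complementary slackness (lambda_i * g_i(x) = 0 for all i): OK

Verdict: yes, KKT holds.

yes


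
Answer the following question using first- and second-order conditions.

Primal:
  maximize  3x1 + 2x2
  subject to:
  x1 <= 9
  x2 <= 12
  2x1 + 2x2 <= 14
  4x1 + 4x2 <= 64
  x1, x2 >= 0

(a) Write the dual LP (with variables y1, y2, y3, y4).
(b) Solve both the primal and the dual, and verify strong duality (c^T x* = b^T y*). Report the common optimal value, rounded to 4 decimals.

The standard primal-dual pair for 'max c^T x s.t. A x <= b, x >= 0' is:
  Dual:  min b^T y  s.t.  A^T y >= c,  y >= 0.

So the dual LP is:
  minimize  9y1 + 12y2 + 14y3 + 64y4
  subject to:
    y1 + 2y3 + 4y4 >= 3
    y2 + 2y3 + 4y4 >= 2
    y1, y2, y3, y4 >= 0

Solving the primal: x* = (7, 0).
  primal value c^T x* = 21.
Solving the dual: y* = (0, 0, 1.5, 0).
  dual value b^T y* = 21.
Strong duality: c^T x* = b^T y*. Confirmed.

21


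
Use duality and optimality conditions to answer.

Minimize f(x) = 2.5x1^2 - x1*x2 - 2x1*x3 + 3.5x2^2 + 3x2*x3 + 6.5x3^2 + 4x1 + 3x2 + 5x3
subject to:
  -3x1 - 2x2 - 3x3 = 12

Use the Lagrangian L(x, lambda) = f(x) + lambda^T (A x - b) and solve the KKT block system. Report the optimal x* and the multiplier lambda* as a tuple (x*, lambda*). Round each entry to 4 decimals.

Form the Lagrangian:
  L(x, lambda) = (1/2) x^T Q x + c^T x + lambda^T (A x - b)
Stationarity (grad_x L = 0): Q x + c + A^T lambda = 0.
Primal feasibility: A x = b.

This gives the KKT block system:
  [ Q   A^T ] [ x     ]   [-c ]
  [ A    0  ] [ lambda ] = [ b ]

Solving the linear system:
  x*      = (-2.4434, -0.8741, -0.9738)
  lambda* = (-1.7984)
  f(x*)   = 2.1581

x* = (-2.4434, -0.8741, -0.9738), lambda* = (-1.7984)


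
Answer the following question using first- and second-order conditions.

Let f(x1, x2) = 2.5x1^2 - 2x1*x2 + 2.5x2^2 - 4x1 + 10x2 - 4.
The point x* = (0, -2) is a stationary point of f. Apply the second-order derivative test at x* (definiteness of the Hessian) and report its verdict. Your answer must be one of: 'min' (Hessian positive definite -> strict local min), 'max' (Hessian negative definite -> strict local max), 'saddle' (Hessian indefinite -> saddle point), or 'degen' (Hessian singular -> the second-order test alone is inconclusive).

Compute the Hessian H = grad^2 f:
  H = [[5, -2], [-2, 5]]
Verify stationarity: grad f(x*) = H x* + g = (0, 0).
Eigenvalues of H: 3, 7.
Both eigenvalues > 0, so H is positive definite -> x* is a strict local min.

min


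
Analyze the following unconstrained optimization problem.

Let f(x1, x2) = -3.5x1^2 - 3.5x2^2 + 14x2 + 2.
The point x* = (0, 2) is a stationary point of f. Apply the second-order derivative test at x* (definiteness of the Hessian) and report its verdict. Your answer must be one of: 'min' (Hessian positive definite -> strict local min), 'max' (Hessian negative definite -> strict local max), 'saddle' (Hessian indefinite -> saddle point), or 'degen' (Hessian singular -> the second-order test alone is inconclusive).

Compute the Hessian H = grad^2 f:
  H = [[-7, 0], [0, -7]]
Verify stationarity: grad f(x*) = H x* + g = (0, 0).
Eigenvalues of H: -7, -7.
Both eigenvalues < 0, so H is negative definite -> x* is a strict local max.

max


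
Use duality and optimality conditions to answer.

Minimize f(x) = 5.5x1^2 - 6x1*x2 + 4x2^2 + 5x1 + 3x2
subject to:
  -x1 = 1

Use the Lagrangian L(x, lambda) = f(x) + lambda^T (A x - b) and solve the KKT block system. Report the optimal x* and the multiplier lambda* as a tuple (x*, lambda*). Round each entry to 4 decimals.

Form the Lagrangian:
  L(x, lambda) = (1/2) x^T Q x + c^T x + lambda^T (A x - b)
Stationarity (grad_x L = 0): Q x + c + A^T lambda = 0.
Primal feasibility: A x = b.

This gives the KKT block system:
  [ Q   A^T ] [ x     ]   [-c ]
  [ A    0  ] [ lambda ] = [ b ]

Solving the linear system:
  x*      = (-1, -1.125)
  lambda* = (0.75)
  f(x*)   = -4.5625

x* = (-1, -1.125), lambda* = (0.75)


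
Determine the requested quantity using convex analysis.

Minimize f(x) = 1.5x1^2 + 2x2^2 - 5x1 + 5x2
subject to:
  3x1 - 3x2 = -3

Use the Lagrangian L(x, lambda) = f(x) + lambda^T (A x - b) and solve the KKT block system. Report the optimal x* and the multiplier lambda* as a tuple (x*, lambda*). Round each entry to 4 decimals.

Form the Lagrangian:
  L(x, lambda) = (1/2) x^T Q x + c^T x + lambda^T (A x - b)
Stationarity (grad_x L = 0): Q x + c + A^T lambda = 0.
Primal feasibility: A x = b.

This gives the KKT block system:
  [ Q   A^T ] [ x     ]   [-c ]
  [ A    0  ] [ lambda ] = [ b ]

Solving the linear system:
  x*      = (-0.5714, 0.4286)
  lambda* = (2.2381)
  f(x*)   = 5.8571

x* = (-0.5714, 0.4286), lambda* = (2.2381)


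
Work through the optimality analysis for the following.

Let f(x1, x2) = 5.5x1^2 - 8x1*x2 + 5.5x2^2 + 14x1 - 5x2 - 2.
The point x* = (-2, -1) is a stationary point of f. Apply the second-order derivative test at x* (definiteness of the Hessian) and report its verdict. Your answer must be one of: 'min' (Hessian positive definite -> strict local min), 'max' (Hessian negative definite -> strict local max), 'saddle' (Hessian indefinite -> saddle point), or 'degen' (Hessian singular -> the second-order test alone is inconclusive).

Compute the Hessian H = grad^2 f:
  H = [[11, -8], [-8, 11]]
Verify stationarity: grad f(x*) = H x* + g = (0, 0).
Eigenvalues of H: 3, 19.
Both eigenvalues > 0, so H is positive definite -> x* is a strict local min.

min


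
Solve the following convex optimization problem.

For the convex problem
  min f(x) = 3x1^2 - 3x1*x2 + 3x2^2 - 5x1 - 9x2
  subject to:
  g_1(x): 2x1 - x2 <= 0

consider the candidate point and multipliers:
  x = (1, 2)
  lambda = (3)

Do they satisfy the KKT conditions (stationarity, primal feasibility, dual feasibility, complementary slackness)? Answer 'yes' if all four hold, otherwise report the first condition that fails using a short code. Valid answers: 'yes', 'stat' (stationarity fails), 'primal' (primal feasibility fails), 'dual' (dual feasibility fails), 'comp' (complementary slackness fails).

Gradient of f: grad f(x) = Q x + c = (-5, 0)
Constraint values g_i(x) = a_i^T x - b_i:
  g_1((1, 2)) = 0
Stationarity residual: grad f(x) + sum_i lambda_i a_i = (1, -3)
  -> stationarity FAILS
Primal feasibility (all g_i <= 0): OK
Dual feasibility (all lambda_i >= 0): OK
Complementary slackness (lambda_i * g_i(x) = 0 for all i): OK

Verdict: the first failing condition is stationarity -> stat.

stat


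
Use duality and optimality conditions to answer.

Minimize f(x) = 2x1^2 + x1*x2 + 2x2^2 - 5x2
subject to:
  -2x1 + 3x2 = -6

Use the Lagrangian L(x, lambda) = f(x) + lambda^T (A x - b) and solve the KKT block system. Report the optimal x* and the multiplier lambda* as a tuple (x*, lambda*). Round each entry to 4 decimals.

Form the Lagrangian:
  L(x, lambda) = (1/2) x^T Q x + c^T x + lambda^T (A x - b)
Stationarity (grad_x L = 0): Q x + c + A^T lambda = 0.
Primal feasibility: A x = b.

This gives the KKT block system:
  [ Q   A^T ] [ x     ]   [-c ]
  [ A    0  ] [ lambda ] = [ b ]

Solving the linear system:
  x*      = (1.5, -1)
  lambda* = (2.5)
  f(x*)   = 10

x* = (1.5, -1), lambda* = (2.5)


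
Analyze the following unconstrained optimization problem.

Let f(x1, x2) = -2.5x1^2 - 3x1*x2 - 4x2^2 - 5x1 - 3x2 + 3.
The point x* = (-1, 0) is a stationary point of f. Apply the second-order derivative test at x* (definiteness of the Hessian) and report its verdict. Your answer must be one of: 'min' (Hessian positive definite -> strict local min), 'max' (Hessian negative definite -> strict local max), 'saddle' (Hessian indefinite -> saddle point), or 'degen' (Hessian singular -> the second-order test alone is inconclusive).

Compute the Hessian H = grad^2 f:
  H = [[-5, -3], [-3, -8]]
Verify stationarity: grad f(x*) = H x* + g = (0, 0).
Eigenvalues of H: -9.8541, -3.1459.
Both eigenvalues < 0, so H is negative definite -> x* is a strict local max.

max


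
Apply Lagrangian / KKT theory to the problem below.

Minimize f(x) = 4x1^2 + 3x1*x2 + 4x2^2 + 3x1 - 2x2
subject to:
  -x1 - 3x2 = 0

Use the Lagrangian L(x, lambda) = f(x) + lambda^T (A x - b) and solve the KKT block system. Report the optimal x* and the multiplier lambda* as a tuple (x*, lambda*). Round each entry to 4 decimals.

Form the Lagrangian:
  L(x, lambda) = (1/2) x^T Q x + c^T x + lambda^T (A x - b)
Stationarity (grad_x L = 0): Q x + c + A^T lambda = 0.
Primal feasibility: A x = b.

This gives the KKT block system:
  [ Q   A^T ] [ x     ]   [-c ]
  [ A    0  ] [ lambda ] = [ b ]

Solving the linear system:
  x*      = (-0.5323, 0.1774)
  lambda* = (-0.7258)
  f(x*)   = -0.9758

x* = (-0.5323, 0.1774), lambda* = (-0.7258)


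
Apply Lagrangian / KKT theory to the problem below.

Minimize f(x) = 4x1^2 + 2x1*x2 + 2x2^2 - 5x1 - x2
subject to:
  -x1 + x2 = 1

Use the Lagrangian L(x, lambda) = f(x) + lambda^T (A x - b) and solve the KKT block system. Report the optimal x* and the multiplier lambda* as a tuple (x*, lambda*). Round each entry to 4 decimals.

Form the Lagrangian:
  L(x, lambda) = (1/2) x^T Q x + c^T x + lambda^T (A x - b)
Stationarity (grad_x L = 0): Q x + c + A^T lambda = 0.
Primal feasibility: A x = b.

This gives the KKT block system:
  [ Q   A^T ] [ x     ]   [-c ]
  [ A    0  ] [ lambda ] = [ b ]

Solving the linear system:
  x*      = (0, 1)
  lambda* = (-3)
  f(x*)   = 1

x* = (0, 1), lambda* = (-3)


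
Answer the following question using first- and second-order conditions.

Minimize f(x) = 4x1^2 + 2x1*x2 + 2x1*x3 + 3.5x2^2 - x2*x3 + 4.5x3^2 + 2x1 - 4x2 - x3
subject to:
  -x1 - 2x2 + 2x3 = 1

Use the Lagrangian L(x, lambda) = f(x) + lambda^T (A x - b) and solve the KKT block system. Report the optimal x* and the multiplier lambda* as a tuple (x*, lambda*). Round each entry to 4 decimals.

Form the Lagrangian:
  L(x, lambda) = (1/2) x^T Q x + c^T x + lambda^T (A x - b)
Stationarity (grad_x L = 0): Q x + c + A^T lambda = 0.
Primal feasibility: A x = b.

This gives the KKT block system:
  [ Q   A^T ] [ x     ]   [-c ]
  [ A    0  ] [ lambda ] = [ b ]

Solving the linear system:
  x*      = (-0.693, 0.4674, 0.6209)
  lambda* = (-1.3674)
  f(x*)   = -1.2547

x* = (-0.693, 0.4674, 0.6209), lambda* = (-1.3674)


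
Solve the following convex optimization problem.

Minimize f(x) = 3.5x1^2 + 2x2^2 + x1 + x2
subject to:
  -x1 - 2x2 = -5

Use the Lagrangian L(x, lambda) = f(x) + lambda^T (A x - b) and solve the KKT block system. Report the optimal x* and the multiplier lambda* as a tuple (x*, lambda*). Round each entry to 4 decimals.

Form the Lagrangian:
  L(x, lambda) = (1/2) x^T Q x + c^T x + lambda^T (A x - b)
Stationarity (grad_x L = 0): Q x + c + A^T lambda = 0.
Primal feasibility: A x = b.

This gives the KKT block system:
  [ Q   A^T ] [ x     ]   [-c ]
  [ A    0  ] [ lambda ] = [ b ]

Solving the linear system:
  x*      = (0.5625, 2.2188)
  lambda* = (4.9375)
  f(x*)   = 13.7344

x* = (0.5625, 2.2188), lambda* = (4.9375)


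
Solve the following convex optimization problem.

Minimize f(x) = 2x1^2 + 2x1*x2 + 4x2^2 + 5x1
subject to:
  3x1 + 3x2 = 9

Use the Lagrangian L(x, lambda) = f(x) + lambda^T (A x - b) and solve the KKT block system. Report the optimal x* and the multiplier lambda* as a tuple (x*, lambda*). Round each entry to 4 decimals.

Form the Lagrangian:
  L(x, lambda) = (1/2) x^T Q x + c^T x + lambda^T (A x - b)
Stationarity (grad_x L = 0): Q x + c + A^T lambda = 0.
Primal feasibility: A x = b.

This gives the KKT block system:
  [ Q   A^T ] [ x     ]   [-c ]
  [ A    0  ] [ lambda ] = [ b ]

Solving the linear system:
  x*      = (1.625, 1.375)
  lambda* = (-4.75)
  f(x*)   = 25.4375

x* = (1.625, 1.375), lambda* = (-4.75)


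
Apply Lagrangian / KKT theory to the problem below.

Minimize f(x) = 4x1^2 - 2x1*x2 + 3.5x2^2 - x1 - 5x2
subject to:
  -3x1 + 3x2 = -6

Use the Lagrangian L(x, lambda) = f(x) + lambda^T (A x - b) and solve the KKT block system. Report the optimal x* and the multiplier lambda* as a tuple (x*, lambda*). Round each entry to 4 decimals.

Form the Lagrangian:
  L(x, lambda) = (1/2) x^T Q x + c^T x + lambda^T (A x - b)
Stationarity (grad_x L = 0): Q x + c + A^T lambda = 0.
Primal feasibility: A x = b.

This gives the KKT block system:
  [ Q   A^T ] [ x     ]   [-c ]
  [ A    0  ] [ lambda ] = [ b ]

Solving the linear system:
  x*      = (1.4545, -0.5455)
  lambda* = (3.9091)
  f(x*)   = 12.3636

x* = (1.4545, -0.5455), lambda* = (3.9091)


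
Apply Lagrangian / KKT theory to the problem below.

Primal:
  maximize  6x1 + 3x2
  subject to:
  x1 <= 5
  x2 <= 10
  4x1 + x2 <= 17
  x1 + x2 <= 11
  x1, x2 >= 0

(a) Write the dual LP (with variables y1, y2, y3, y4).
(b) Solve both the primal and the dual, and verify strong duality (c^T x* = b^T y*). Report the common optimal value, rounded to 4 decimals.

The standard primal-dual pair for 'max c^T x s.t. A x <= b, x >= 0' is:
  Dual:  min b^T y  s.t.  A^T y >= c,  y >= 0.

So the dual LP is:
  minimize  5y1 + 10y2 + 17y3 + 11y4
  subject to:
    y1 + 4y3 + y4 >= 6
    y2 + y3 + y4 >= 3
    y1, y2, y3, y4 >= 0

Solving the primal: x* = (2, 9).
  primal value c^T x* = 39.
Solving the dual: y* = (0, 0, 1, 2).
  dual value b^T y* = 39.
Strong duality: c^T x* = b^T y*. Confirmed.

39


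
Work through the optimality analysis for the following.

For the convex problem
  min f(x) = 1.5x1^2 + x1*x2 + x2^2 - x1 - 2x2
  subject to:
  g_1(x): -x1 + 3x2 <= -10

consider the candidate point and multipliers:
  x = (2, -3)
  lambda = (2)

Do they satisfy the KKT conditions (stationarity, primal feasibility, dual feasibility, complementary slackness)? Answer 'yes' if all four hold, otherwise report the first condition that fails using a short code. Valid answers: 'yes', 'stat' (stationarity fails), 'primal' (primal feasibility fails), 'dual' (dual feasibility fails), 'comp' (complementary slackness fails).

Gradient of f: grad f(x) = Q x + c = (2, -6)
Constraint values g_i(x) = a_i^T x - b_i:
  g_1((2, -3)) = -1
Stationarity residual: grad f(x) + sum_i lambda_i a_i = (0, 0)
  -> stationarity OK
Primal feasibility (all g_i <= 0): OK
Dual feasibility (all lambda_i >= 0): OK
Complementary slackness (lambda_i * g_i(x) = 0 for all i): FAILS

Verdict: the first failing condition is complementary_slackness -> comp.

comp


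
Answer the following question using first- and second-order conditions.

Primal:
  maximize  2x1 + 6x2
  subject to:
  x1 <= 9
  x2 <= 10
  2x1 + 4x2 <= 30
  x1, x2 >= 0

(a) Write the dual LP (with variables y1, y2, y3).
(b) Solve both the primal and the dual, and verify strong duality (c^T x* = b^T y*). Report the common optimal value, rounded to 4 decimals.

The standard primal-dual pair for 'max c^T x s.t. A x <= b, x >= 0' is:
  Dual:  min b^T y  s.t.  A^T y >= c,  y >= 0.

So the dual LP is:
  minimize  9y1 + 10y2 + 30y3
  subject to:
    y1 + 2y3 >= 2
    y2 + 4y3 >= 6
    y1, y2, y3 >= 0

Solving the primal: x* = (0, 7.5).
  primal value c^T x* = 45.
Solving the dual: y* = (0, 0, 1.5).
  dual value b^T y* = 45.
Strong duality: c^T x* = b^T y*. Confirmed.

45


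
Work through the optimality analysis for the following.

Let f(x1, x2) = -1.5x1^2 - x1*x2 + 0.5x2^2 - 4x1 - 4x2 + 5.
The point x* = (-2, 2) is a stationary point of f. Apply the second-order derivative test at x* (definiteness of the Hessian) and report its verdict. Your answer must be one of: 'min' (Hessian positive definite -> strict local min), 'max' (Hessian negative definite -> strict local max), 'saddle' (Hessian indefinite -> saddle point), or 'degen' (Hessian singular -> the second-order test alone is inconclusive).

Compute the Hessian H = grad^2 f:
  H = [[-3, -1], [-1, 1]]
Verify stationarity: grad f(x*) = H x* + g = (0, 0).
Eigenvalues of H: -3.2361, 1.2361.
Eigenvalues have mixed signs, so H is indefinite -> x* is a saddle point.

saddle


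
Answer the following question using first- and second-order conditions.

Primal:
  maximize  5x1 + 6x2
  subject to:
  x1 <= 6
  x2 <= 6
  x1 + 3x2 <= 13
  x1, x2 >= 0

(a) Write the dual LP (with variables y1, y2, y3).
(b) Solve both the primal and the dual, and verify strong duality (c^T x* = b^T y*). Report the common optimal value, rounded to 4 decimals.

The standard primal-dual pair for 'max c^T x s.t. A x <= b, x >= 0' is:
  Dual:  min b^T y  s.t.  A^T y >= c,  y >= 0.

So the dual LP is:
  minimize  6y1 + 6y2 + 13y3
  subject to:
    y1 + y3 >= 5
    y2 + 3y3 >= 6
    y1, y2, y3 >= 0

Solving the primal: x* = (6, 2.3333).
  primal value c^T x* = 44.
Solving the dual: y* = (3, 0, 2).
  dual value b^T y* = 44.
Strong duality: c^T x* = b^T y*. Confirmed.

44


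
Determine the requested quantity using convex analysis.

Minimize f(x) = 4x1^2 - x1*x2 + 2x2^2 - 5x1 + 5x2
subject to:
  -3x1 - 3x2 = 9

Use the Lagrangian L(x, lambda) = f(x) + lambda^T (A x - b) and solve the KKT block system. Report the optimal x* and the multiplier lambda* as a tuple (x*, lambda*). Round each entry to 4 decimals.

Form the Lagrangian:
  L(x, lambda) = (1/2) x^T Q x + c^T x + lambda^T (A x - b)
Stationarity (grad_x L = 0): Q x + c + A^T lambda = 0.
Primal feasibility: A x = b.

This gives the KKT block system:
  [ Q   A^T ] [ x     ]   [-c ]
  [ A    0  ] [ lambda ] = [ b ]

Solving the linear system:
  x*      = (-0.3571, -2.6429)
  lambda* = (-1.7381)
  f(x*)   = 2.1071

x* = (-0.3571, -2.6429), lambda* = (-1.7381)


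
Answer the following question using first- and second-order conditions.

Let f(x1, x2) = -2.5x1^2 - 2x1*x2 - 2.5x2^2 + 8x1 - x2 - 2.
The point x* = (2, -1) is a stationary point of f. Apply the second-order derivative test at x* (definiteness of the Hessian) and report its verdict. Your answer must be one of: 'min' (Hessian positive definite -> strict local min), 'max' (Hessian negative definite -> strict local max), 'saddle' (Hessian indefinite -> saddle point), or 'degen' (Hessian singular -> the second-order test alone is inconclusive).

Compute the Hessian H = grad^2 f:
  H = [[-5, -2], [-2, -5]]
Verify stationarity: grad f(x*) = H x* + g = (0, 0).
Eigenvalues of H: -7, -3.
Both eigenvalues < 0, so H is negative definite -> x* is a strict local max.

max


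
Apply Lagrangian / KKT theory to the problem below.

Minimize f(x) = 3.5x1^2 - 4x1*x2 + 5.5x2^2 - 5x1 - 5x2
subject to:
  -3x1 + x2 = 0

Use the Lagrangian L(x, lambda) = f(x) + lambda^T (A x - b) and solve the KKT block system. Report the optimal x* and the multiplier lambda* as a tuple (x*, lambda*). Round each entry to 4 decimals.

Form the Lagrangian:
  L(x, lambda) = (1/2) x^T Q x + c^T x + lambda^T (A x - b)
Stationarity (grad_x L = 0): Q x + c + A^T lambda = 0.
Primal feasibility: A x = b.

This gives the KKT block system:
  [ Q   A^T ] [ x     ]   [-c ]
  [ A    0  ] [ lambda ] = [ b ]

Solving the linear system:
  x*      = (0.2439, 0.7317)
  lambda* = (-2.0732)
  f(x*)   = -2.439

x* = (0.2439, 0.7317), lambda* = (-2.0732)


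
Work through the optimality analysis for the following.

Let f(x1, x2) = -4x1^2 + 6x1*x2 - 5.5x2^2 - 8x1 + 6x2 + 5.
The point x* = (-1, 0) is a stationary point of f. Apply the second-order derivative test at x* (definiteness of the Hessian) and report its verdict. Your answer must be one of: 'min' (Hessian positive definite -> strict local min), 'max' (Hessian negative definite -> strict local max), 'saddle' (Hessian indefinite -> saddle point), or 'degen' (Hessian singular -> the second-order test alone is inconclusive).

Compute the Hessian H = grad^2 f:
  H = [[-8, 6], [6, -11]]
Verify stationarity: grad f(x*) = H x* + g = (0, 0).
Eigenvalues of H: -15.6847, -3.3153.
Both eigenvalues < 0, so H is negative definite -> x* is a strict local max.

max


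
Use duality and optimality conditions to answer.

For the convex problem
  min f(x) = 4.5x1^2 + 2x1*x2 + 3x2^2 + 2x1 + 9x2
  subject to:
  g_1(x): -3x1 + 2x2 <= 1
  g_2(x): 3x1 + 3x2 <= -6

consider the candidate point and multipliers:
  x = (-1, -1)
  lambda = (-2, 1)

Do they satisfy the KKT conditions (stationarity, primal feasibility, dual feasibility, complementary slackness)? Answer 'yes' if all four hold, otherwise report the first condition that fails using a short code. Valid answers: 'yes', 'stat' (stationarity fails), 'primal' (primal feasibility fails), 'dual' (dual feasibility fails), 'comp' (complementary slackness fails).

Gradient of f: grad f(x) = Q x + c = (-9, 1)
Constraint values g_i(x) = a_i^T x - b_i:
  g_1((-1, -1)) = 0
  g_2((-1, -1)) = 0
Stationarity residual: grad f(x) + sum_i lambda_i a_i = (0, 0)
  -> stationarity OK
Primal feasibility (all g_i <= 0): OK
Dual feasibility (all lambda_i >= 0): FAILS
Complementary slackness (lambda_i * g_i(x) = 0 for all i): OK

Verdict: the first failing condition is dual_feasibility -> dual.

dual


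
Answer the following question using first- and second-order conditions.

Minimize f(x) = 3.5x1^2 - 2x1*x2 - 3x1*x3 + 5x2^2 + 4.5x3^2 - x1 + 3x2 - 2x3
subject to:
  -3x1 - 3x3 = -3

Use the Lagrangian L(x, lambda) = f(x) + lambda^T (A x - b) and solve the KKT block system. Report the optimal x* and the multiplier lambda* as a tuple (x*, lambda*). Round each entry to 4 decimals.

Form the Lagrangian:
  L(x, lambda) = (1/2) x^T Q x + c^T x + lambda^T (A x - b)
Stationarity (grad_x L = 0): Q x + c + A^T lambda = 0.
Primal feasibility: A x = b.

This gives the KKT block system:
  [ Q   A^T ] [ x     ]   [-c ]
  [ A    0  ] [ lambda ] = [ b ]

Solving the linear system:
  x*      = (0.4815, -0.2037, 0.5185)
  lambda* = (0.4074)
  f(x*)   = -0.4537

x* = (0.4815, -0.2037, 0.5185), lambda* = (0.4074)


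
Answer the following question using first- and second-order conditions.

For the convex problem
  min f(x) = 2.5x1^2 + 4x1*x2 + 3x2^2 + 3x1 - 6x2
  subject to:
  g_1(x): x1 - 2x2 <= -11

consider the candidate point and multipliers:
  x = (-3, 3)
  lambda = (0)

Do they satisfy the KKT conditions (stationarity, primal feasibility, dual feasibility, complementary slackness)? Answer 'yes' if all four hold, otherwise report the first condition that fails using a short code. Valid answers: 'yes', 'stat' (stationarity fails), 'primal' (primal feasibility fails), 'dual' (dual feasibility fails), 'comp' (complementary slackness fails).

Gradient of f: grad f(x) = Q x + c = (0, 0)
Constraint values g_i(x) = a_i^T x - b_i:
  g_1((-3, 3)) = 2
Stationarity residual: grad f(x) + sum_i lambda_i a_i = (0, 0)
  -> stationarity OK
Primal feasibility (all g_i <= 0): FAILS
Dual feasibility (all lambda_i >= 0): OK
Complementary slackness (lambda_i * g_i(x) = 0 for all i): OK

Verdict: the first failing condition is primal_feasibility -> primal.

primal


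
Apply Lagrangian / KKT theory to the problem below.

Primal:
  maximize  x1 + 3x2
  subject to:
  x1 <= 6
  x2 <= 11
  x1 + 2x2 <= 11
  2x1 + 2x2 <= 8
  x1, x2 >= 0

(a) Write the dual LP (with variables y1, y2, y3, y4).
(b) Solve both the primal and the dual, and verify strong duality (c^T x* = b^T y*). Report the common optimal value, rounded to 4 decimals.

The standard primal-dual pair for 'max c^T x s.t. A x <= b, x >= 0' is:
  Dual:  min b^T y  s.t.  A^T y >= c,  y >= 0.

So the dual LP is:
  minimize  6y1 + 11y2 + 11y3 + 8y4
  subject to:
    y1 + y3 + 2y4 >= 1
    y2 + 2y3 + 2y4 >= 3
    y1, y2, y3, y4 >= 0

Solving the primal: x* = (0, 4).
  primal value c^T x* = 12.
Solving the dual: y* = (0, 0, 0, 1.5).
  dual value b^T y* = 12.
Strong duality: c^T x* = b^T y*. Confirmed.

12


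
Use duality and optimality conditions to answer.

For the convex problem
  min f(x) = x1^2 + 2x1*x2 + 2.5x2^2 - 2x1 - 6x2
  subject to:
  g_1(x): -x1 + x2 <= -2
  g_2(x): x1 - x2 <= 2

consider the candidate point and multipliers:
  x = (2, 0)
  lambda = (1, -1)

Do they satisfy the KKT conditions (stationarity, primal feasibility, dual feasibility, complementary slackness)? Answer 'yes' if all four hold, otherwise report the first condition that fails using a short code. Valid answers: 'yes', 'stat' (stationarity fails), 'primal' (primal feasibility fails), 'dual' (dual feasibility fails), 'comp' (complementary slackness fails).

Gradient of f: grad f(x) = Q x + c = (2, -2)
Constraint values g_i(x) = a_i^T x - b_i:
  g_1((2, 0)) = 0
  g_2((2, 0)) = 0
Stationarity residual: grad f(x) + sum_i lambda_i a_i = (0, 0)
  -> stationarity OK
Primal feasibility (all g_i <= 0): OK
Dual feasibility (all lambda_i >= 0): FAILS
Complementary slackness (lambda_i * g_i(x) = 0 for all i): OK

Verdict: the first failing condition is dual_feasibility -> dual.

dual
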